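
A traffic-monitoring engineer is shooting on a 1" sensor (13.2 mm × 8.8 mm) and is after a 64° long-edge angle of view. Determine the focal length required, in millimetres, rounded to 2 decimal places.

10.56 mm

From α = 2·arctan(w/2f) we get f = w / (2·tan(α/2)).
With w = 13.2 mm and α/2 = 32°, tan(α/2) ≈ 0.62487, so f ≈ 13.2 / 1.24974 ≈ 10.5622 mm.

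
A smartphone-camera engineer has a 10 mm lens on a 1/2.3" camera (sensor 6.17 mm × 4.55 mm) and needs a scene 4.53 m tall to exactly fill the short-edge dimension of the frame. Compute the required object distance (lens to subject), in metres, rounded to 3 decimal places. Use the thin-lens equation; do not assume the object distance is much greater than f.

W: 4.53 m = 4530 mm.
Magnification m = h/W = dᵢ/dₒ; combined with 1/f = 1/dₒ + 1/dᵢ this gives dₒ = f·(1 + W/h).
dₒ = 10 mm × (1 + 4530/4.55) = 10 × 996.6044 ≈ 9966.044 mm = 9.96604 m.

9.966 m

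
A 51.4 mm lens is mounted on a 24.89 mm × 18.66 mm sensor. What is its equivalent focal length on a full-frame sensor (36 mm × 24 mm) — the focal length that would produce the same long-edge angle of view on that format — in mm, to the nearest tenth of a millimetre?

Equal angle of view means equal width/f ratio, so f₂ = f₁ · (width₂/width₁) = 51.4 × 36/24.89.
f₂ = 51.4 × 1.44636 ≈ 74.343 mm.

74.3 mm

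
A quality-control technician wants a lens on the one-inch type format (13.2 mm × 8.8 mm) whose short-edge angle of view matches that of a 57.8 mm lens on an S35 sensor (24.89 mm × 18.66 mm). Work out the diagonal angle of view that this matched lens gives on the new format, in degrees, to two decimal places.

32.45°

Equal short-edge AOV ⇒ f₂ = f₁ · 8.8/18.66 = 57.8 × 0.47160 ≈ 27.2583 mm.
Sensor diagonal = √(13.2² + 8.8²) = √251.6800 ≈ 15.8644 mm.
Diagonal AOV on the new format = 2·arctan(15.8644 / (2 × 27.2583)) = 2·arctan(0.29100) ≈ 32.4502°.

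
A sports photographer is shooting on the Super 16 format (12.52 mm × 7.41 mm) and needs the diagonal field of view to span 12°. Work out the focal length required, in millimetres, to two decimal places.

69.21 mm

Sensor diagonal = √(12.52² + 7.41²) = √211.6585 ≈ 14.5485 mm.
From α = 2·arctan(d/2f) we get f = d / (2·tan(α/2)).
With d = 14.5485 mm and α/2 = 6°, tan(α/2) ≈ 0.10510, so f ≈ 14.5485 / 0.21021 ≈ 69.2098 mm.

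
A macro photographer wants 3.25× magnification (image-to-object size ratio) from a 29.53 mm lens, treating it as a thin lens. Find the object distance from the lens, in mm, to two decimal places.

With m = dᵢ/dₒ and 1/f = 1/dₒ + 1/dᵢ, substituting dᵢ = m·dₒ gives 1/f = (1 + 1/m)/dₒ, hence dₒ = f·(1 + 1/m).
dₒ = 29.53 × (1 + 1/3.25) = 29.53 × 1.30769 ≈ 38.616 mm.

38.62 mm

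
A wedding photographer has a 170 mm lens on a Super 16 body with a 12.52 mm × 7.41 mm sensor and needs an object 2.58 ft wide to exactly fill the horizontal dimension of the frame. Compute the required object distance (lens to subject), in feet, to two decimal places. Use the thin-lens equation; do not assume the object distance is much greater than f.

35.59 ft

W: 2.58 ft × 304.8 mm/ft = 786.38 mm.
Magnification m = w/W = dᵢ/dₒ; combined with 1/f = 1/dₒ + 1/dᵢ this gives dₒ = f·(1 + W/w).
dₒ = 170 mm × (1 + 786.384/12.52) = 170 × 63.8102 ≈ 10847.738 mm = 10847.738/304.8 ft = 35.5897 ft.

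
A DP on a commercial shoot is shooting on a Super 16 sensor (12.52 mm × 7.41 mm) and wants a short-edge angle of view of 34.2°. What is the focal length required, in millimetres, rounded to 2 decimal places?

From α = 2·arctan(h/2f) we get f = h / (2·tan(α/2)).
With h = 7.41 mm and α/2 = 17.1°, tan(α/2) ≈ 0.30764, so f ≈ 7.41 / 0.61528 ≈ 12.0433 mm.

12.04 mm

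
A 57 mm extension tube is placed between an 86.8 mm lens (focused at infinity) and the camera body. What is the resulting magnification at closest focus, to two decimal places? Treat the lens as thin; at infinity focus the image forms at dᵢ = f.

The tube moves the image plane from f to f + e, so dᵢ = 86.8 + 57 = 143.8 mm. Focus is achieved when 1/f = 1/dₒ + 1/dᵢ, giving dₒ = 1/(1/f − 1/(f+e)).
Magnification m = dᵢ/dₒ = (f+e)·(1/f − 1/(f+e)) = e/f = 57/86.8 ≈ 0.6567.

0.66×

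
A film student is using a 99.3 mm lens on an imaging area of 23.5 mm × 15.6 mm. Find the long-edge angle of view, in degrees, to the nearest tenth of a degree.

13.5°

Angle of view α = 2·arctan(w/2f) with w = 23.5 mm and f = 99.3 mm.
w/2f = 0.11833; arctan(0.11833) ≈ 6.7483°, so α ≈ 13.4967°.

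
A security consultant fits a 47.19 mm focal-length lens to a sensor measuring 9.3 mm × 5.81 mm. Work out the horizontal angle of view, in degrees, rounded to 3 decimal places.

11.255°

Angle of view α = 2·arctan(w/2f) with w = 9.3 mm and f = 47.19 mm.
w/2f = 0.09854; arctan(0.09854) ≈ 5.6276°, so α ≈ 11.2553°.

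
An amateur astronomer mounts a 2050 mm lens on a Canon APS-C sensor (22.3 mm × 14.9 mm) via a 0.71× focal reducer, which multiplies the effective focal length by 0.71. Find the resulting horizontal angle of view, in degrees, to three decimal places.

0.878°

Effective focal length f = 2050 × 0.71 = 1455.5 mm.
α = 2·arctan(22.3 / (2 × 1455.5)) = 2·arctan(0.00766) ≈ 0.8778°.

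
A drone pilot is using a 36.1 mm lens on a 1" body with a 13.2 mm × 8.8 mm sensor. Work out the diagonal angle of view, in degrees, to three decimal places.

24.785°

Sensor diagonal = √(13.2² + 8.8²) = √251.6800 ≈ 15.8644 mm.
Angle of view α = 2·arctan(d/2f) with d = 15.8644 mm and f = 36.1 mm.
d/2f = 0.21973; arctan(0.21973) ≈ 12.3926°, so α ≈ 24.7852°.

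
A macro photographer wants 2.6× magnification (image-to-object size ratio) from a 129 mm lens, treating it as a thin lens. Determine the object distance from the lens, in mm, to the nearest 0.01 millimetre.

178.62 mm

With m = dᵢ/dₒ and 1/f = 1/dₒ + 1/dᵢ, substituting dᵢ = m·dₒ gives 1/f = (1 + 1/m)/dₒ, hence dₒ = f·(1 + 1/m).
dₒ = 129 × (1 + 1/2.6) = 129 × 1.38462 ≈ 178.615 mm.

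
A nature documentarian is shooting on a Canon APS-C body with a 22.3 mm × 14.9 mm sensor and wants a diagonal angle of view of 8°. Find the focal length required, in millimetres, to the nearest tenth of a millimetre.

191.8 mm

Sensor diagonal = √(22.3² + 14.9²) = √719.3000 ≈ 26.8198 mm.
From α = 2·arctan(d/2f) we get f = d / (2·tan(α/2)).
With d = 26.8198 mm and α/2 = 4°, tan(α/2) ≈ 0.06993, so f ≈ 26.8198 / 0.13985 ≈ 191.7703 mm.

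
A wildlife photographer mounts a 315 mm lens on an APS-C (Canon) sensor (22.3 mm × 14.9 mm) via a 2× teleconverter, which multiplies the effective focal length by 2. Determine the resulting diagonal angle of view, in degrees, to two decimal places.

Effective focal length f = 315 × 2 = 630 mm.
Sensor diagonal = √(22.3² + 14.9²) = √719.3000 ≈ 26.8198 mm.
α = 2·arctan(26.820 / (2 × 630)) = 2·arctan(0.02129) ≈ 2.4388°.

2.44°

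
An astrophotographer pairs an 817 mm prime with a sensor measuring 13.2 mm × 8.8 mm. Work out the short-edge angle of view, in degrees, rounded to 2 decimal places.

Angle of view α = 2·arctan(h/2f) with h = 8.8 mm and f = 817 mm.
h/2f = 0.00539; arctan(0.00539) ≈ 0.3086°, so α ≈ 0.6171°.

0.62°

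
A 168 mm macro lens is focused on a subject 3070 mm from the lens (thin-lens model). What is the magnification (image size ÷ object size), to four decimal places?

Thin lens: 1/f = 1/dₒ + 1/dᵢ → 1/dᵢ = 1/168 − 1/3070 = 0.0056266 mm⁻¹, so dᵢ ≈ 177.7257 mm.
Magnification m = dᵢ/dₒ = 177.7257/3070 ≈ 0.05789.

0.0579×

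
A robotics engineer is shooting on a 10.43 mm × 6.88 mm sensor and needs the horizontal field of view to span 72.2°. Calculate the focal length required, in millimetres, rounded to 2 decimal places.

7.15 mm

From α = 2·arctan(w/2f) we get f = w / (2·tan(α/2)).
With w = 10.43 mm and α/2 = 36.1°, tan(α/2) ≈ 0.72921, so f ≈ 10.43 / 1.45843 ≈ 7.1516 mm.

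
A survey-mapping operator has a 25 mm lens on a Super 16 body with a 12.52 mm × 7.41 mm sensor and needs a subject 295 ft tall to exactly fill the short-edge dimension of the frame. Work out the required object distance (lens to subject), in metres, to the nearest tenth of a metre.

303.4 m

W: 295 ft × 304.8 mm/ft = 89916.00 mm.
Magnification m = h/W = dᵢ/dₒ; combined with 1/f = 1/dₒ + 1/dᵢ this gives dₒ = f·(1 + W/h).
dₒ = 25 mm × (1 + 89916/7.41) = 25 × 12135.4126 ≈ 303385.314 mm = 303.385 m.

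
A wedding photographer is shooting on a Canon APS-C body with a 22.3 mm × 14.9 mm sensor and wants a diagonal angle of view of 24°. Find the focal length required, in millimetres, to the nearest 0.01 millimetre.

Sensor diagonal = √(22.3² + 14.9²) = √719.3000 ≈ 26.8198 mm.
From α = 2·arctan(d/2f) we get f = d / (2·tan(α/2)).
With d = 26.8198 mm and α/2 = 12°, tan(α/2) ≈ 0.21256, so f ≈ 26.8198 / 0.42511 ≈ 63.0885 mm.

63.09 mm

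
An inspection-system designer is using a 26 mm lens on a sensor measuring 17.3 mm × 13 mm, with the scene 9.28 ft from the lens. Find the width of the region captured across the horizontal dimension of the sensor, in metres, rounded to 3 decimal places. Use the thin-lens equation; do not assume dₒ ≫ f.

dₒ: 9.28 ft × 304.8 mm/ft = 2828.54 mm.
Similar triangles through the lens centre give W/dₒ = w/dᵢ; with 1/f = 1/dₒ + 1/dᵢ this gives W = w·(dₒ − f)/f.
W = 17.3 mm × (2828.54 − 26) / 26 = 17.3 × 107.7902 ≈ 1864.770 mm = 1.86477 m.

1.865 m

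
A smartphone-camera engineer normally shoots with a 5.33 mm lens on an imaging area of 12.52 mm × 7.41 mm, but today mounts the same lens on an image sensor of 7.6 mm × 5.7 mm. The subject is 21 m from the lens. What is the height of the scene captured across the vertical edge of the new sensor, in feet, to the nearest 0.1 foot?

73.7 ft

The focal length stays 5.33 mm; the relevant sensor dimension is now h = 5.7 mm. Object distance dₒ = 21 m = 21000 mm.
Thin-lens field height W = h·(dₒ − f)/f = 5.7 × (21000 − 5.33)/5.33 ≈ 22452.086 mm = 22452.086/304.8 ft = 73.6617 ft.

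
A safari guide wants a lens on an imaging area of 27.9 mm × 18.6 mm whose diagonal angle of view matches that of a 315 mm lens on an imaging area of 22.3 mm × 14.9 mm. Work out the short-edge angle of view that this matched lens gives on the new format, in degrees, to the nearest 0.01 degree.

2.71°

Sensor diagonal = √(22.3² + 14.9²) = √719.3000 ≈ 26.8198 mm.
Sensor diagonal = √(27.9² + 18.6²) = √1124.3700 ≈ 33.5316 mm.
Equal diagonal AOV ⇒ f₂ = f₁ · 33.5316/26.8198 = 315 × 1.25026 ≈ 393.8312 mm.
Short-edge AOV on the new format = 2·arctan(18.6 / (2 × 393.8312)) = 2·arctan(0.02361) ≈ 2.7055°.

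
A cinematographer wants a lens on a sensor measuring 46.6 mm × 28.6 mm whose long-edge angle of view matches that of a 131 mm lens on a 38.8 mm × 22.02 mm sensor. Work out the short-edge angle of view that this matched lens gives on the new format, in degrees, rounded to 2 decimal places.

10.39°

Equal long-edge AOV ⇒ f₂ = f₁ · 46.6/38.8 = 131 × 1.20103 ≈ 157.3351 mm.
Short-edge AOV on the new format = 2·arctan(28.6 / (2 × 157.3351)) = 2·arctan(0.09089) ≈ 10.3866°.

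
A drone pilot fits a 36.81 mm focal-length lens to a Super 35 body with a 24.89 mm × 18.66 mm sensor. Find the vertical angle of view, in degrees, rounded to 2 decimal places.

28.45°

Angle of view α = 2·arctan(h/2f) with h = 18.66 mm and f = 36.81 mm.
h/2f = 0.25346; arctan(0.25346) ≈ 14.2229°, so α ≈ 28.4457°.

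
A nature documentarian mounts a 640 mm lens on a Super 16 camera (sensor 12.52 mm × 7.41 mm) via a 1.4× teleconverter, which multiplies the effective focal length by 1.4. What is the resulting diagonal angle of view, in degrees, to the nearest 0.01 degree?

0.93°

Effective focal length f = 640 × 1.4 = 896 mm.
Sensor diagonal = √(12.52² + 7.41²) = √211.6585 ≈ 14.5485 mm.
α = 2·arctan(14.548 / (2 × 896)) = 2·arctan(0.00812) ≈ 0.9303°.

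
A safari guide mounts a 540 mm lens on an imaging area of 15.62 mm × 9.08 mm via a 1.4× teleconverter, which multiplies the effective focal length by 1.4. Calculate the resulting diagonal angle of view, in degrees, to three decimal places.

Effective focal length f = 540 × 1.4 = 756 mm.
Sensor diagonal = √(15.62² + 9.08²) = √326.4308 ≈ 18.0674 mm.
α = 2·arctan(18.067 / (2 × 756)) = 2·arctan(0.01195) ≈ 1.3692°.

1.369°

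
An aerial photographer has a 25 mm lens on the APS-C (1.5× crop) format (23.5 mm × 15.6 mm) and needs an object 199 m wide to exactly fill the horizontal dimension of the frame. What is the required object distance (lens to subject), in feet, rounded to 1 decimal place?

W: 199 m = 199000 mm.
Magnification m = w/W = dᵢ/dₒ; combined with 1/f = 1/dₒ + 1/dᵢ this gives dₒ = f·(1 + W/w).
dₒ = 25 mm × (1 + 199000/23.5) = 25 × 8469.0851 ≈ 211727.128 mm = 211727.128/304.8 ft = 694.643 ft.

694.6 ft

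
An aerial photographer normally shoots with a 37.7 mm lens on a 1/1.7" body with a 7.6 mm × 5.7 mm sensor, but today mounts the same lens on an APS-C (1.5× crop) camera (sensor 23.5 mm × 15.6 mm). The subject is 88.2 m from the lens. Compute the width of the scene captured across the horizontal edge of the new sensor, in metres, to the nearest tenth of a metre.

55.0 m

The focal length stays 37.7 mm; the relevant sensor dimension is now w = 23.5 mm. Object distance dₒ = 88.2 m = 88200 mm.
Thin-lens field width W = w·(dₒ − f)/f = 23.5 × (88200 − 37.7)/37.7 ≈ 54955.280 mm = 54.9553 m.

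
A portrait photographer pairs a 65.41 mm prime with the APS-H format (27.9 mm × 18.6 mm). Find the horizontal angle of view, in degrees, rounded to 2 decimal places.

Angle of view α = 2·arctan(w/2f) with w = 27.9 mm and f = 65.41 mm.
w/2f = 0.21327; arctan(0.21327) ≈ 12.0391°, so α ≈ 24.0782°.

24.08°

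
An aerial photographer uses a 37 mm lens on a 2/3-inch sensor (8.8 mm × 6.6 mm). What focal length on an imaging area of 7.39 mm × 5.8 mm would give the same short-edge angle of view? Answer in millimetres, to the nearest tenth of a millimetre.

32.5 mm

Equal angle of view means equal height/f ratio, so f₂ = f₁ · (height₂/height₁) = 37 × 5.8/6.6.
f₂ = 37 × 0.87879 ≈ 32.515 mm.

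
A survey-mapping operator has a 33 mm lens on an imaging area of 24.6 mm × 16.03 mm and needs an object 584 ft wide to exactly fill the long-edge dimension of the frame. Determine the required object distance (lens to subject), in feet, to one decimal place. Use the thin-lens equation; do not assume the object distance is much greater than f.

783.5 ft

W: 584 ft × 304.8 mm/ft = 178003.19 mm.
Magnification m = w/W = dᵢ/dₒ; combined with 1/f = 1/dₒ + 1/dᵢ this gives dₒ = f·(1 + W/w).
dₒ = 33 mm × (1 + 178003/24.6) = 33 × 7236.9022 ≈ 238817.773 mm = 238817.773/304.8 ft = 783.523 ft.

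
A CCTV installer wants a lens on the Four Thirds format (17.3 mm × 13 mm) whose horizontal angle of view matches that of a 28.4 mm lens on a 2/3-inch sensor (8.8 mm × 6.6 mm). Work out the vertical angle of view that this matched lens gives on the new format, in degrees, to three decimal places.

Equal horizontal AOV ⇒ f₂ = f₁ · 17.3/8.8 = 28.4 × 1.96591 ≈ 55.8318 mm.
Vertical AOV on the new format = 2·arctan(13 / (2 × 55.8318)) = 2·arctan(0.11642) ≈ 13.2811°.

13.281°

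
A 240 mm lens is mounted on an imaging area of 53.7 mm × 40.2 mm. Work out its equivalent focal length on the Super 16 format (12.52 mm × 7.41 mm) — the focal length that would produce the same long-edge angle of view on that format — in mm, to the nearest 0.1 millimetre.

56.0 mm

Equal angle of view means equal width/f ratio, so f₂ = f₁ · (width₂/width₁) = 240 × 12.52/53.7.
f₂ = 240 × 0.23315 ≈ 55.955 mm.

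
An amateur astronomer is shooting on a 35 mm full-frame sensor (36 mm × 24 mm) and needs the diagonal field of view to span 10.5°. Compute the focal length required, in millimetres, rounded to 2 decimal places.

235.43 mm

Sensor diagonal = √(36² + 24²) = √1872.0000 ≈ 43.2666 mm.
From α = 2·arctan(d/2f) we get f = d / (2·tan(α/2)).
With d = 43.2666 mm and α/2 = 5.25°, tan(α/2) ≈ 0.09189, so f ≈ 43.2666 / 0.18377 ≈ 235.4336 mm.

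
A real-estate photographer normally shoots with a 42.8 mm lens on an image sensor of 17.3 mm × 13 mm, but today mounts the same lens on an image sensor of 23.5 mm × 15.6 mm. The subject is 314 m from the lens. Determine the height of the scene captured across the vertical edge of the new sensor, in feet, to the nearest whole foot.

The focal length stays 42.8 mm; the relevant sensor dimension is now h = 15.6 mm. Object distance dₒ = 314 m = 314000 mm.
Thin-lens field height W = h·(dₒ − f)/f = 15.6 × (314000 − 42.8)/42.8 ≈ 114432.998 mm = 114432.998/304.8 ft = 375.436 ft.

375 ft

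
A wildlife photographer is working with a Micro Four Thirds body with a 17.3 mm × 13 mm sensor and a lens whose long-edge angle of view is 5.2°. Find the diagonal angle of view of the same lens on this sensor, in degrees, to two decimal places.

From the long-edge AOV: f = 17.3 / (2·tan(2.6°)) = 17.3 / 0.09082 ≈ 190.4878 mm.
Sensor diagonal = √(17.3² + 13²) = √468.2900 ≈ 21.6400 mm.
Diagonal AOV = 2·arctan(21.6400 / (2 × 190.4878)) = 2·arctan(0.05680) ≈ 6.5020°.

6.50°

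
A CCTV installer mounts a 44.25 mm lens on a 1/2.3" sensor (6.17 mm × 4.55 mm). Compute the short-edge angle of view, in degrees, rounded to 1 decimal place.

5.9°

Angle of view α = 2·arctan(h/2f) with h = 4.55 mm and f = 44.25 mm.
h/2f = 0.05141; arctan(0.05141) ≈ 2.9431°, so α ≈ 5.8862°.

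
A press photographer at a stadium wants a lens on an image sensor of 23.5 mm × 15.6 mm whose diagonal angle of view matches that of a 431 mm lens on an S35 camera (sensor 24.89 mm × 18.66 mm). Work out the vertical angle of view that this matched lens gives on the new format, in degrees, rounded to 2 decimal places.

2.29°

Sensor diagonal = √(24.89² + 18.66²) = √967.7077 ≈ 31.1080 mm.
Sensor diagonal = √(23.5² + 15.6²) = √795.6100 ≈ 28.2066 mm.
Equal diagonal AOV ⇒ f₂ = f₁ · 28.2066/31.1080 = 431 × 0.90673 ≈ 390.8007 mm.
Vertical AOV on the new format = 2·arctan(15.6 / (2 × 390.8007)) = 2·arctan(0.01996) ≈ 2.2868°.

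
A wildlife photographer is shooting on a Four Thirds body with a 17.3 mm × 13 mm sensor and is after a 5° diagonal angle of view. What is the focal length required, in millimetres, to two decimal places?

Sensor diagonal = √(17.3² + 13²) = √468.2900 ≈ 21.6400 mm.
From α = 2·arctan(d/2f) we get f = d / (2·tan(α/2)).
With d = 21.6400 mm and α/2 = 2.5°, tan(α/2) ≈ 0.04366, so f ≈ 21.6400 / 0.08732 ≈ 247.8188 mm.

247.82 mm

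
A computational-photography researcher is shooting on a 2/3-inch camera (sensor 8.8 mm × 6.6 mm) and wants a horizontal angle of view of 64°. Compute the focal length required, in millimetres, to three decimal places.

From α = 2·arctan(w/2f) we get f = w / (2·tan(α/2)).
With w = 8.8 mm and α/2 = 32°, tan(α/2) ≈ 0.62487, so f ≈ 8.8 / 1.24974 ≈ 7.0415 mm.

7.041 mm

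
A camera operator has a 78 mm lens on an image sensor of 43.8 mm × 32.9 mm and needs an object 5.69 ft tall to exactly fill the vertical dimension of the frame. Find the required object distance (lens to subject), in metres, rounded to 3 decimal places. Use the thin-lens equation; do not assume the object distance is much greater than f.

4.190 m

W: 5.69 ft × 304.8 mm/ft = 1734.31 mm.
Magnification m = h/W = dᵢ/dₒ; combined with 1/f = 1/dₒ + 1/dᵢ this gives dₒ = f·(1 + W/h).
dₒ = 78 mm × (1 + 1734.31/32.9) = 78 × 53.7146 ≈ 4189.743 mm = 4.18974 m.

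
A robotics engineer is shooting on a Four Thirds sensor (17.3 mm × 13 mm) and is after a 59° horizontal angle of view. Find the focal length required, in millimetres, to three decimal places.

15.289 mm

From α = 2·arctan(w/2f) we get f = w / (2·tan(α/2)).
With w = 17.3 mm and α/2 = 29.5°, tan(α/2) ≈ 0.56577, so f ≈ 17.3 / 1.13155 ≈ 15.2888 mm.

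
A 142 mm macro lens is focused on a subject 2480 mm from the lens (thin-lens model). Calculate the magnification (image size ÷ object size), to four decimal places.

Thin lens: 1/f = 1/dₒ + 1/dᵢ → 1/dᵢ = 1/142 − 1/2480 = 0.0066390 mm⁻¹, so dᵢ ≈ 150.6245 mm.
Magnification m = dᵢ/dₒ = 150.6245/2480 ≈ 0.06074.

0.0607×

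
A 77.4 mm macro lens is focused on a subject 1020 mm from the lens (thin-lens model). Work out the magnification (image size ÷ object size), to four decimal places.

0.0821×

Thin lens: 1/f = 1/dₒ + 1/dᵢ → 1/dᵢ = 1/77.4 − 1/1020 = 0.0119395 mm⁻¹, so dᵢ ≈ 83.7556 mm.
Magnification m = dᵢ/dₒ = 83.7556/1020 ≈ 0.08211.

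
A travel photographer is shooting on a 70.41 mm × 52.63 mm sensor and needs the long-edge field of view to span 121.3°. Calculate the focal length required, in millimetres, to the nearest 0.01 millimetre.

From α = 2·arctan(w/2f) we get f = w / (2·tan(α/2)).
With w = 70.41 mm and α/2 = 60.65°, tan(α/2) ≈ 1.77834, so f ≈ 70.41 / 3.55668 ≈ 19.7965 mm.

19.80 mm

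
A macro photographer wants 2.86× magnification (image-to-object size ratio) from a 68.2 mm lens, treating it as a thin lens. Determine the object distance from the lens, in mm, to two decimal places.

With m = dᵢ/dₒ and 1/f = 1/dₒ + 1/dᵢ, substituting dᵢ = m·dₒ gives 1/f = (1 + 1/m)/dₒ, hence dₒ = f·(1 + 1/m).
dₒ = 68.2 × (1 + 1/2.86) = 68.2 × 1.34965 ≈ 92.046 mm.

92.05 mm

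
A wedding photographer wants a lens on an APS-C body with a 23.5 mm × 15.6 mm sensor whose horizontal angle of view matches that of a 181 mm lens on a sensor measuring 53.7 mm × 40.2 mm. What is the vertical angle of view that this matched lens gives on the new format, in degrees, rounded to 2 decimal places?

Equal horizontal AOV ⇒ f₂ = f₁ · 23.5/53.7 = 181 × 0.43762 ≈ 79.2086 mm.
Vertical AOV on the new format = 2·arctan(15.6 / (2 × 79.2086)) = 2·arctan(0.09847) ≈ 11.2480°.

11.25°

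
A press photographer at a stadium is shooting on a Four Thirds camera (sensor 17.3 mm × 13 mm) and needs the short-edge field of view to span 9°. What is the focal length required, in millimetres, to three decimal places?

From α = 2·arctan(h/2f) we get f = h / (2·tan(α/2)).
With h = 13 mm and α/2 = 4.5°, tan(α/2) ≈ 0.07870, so f ≈ 13 / 0.15740 ≈ 82.5903 mm.

82.590 mm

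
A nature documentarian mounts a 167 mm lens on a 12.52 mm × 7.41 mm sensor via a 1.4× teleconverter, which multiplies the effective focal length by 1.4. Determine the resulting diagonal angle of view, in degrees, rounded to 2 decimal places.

3.56°

Effective focal length f = 167 × 1.4 = 233.8 mm.
Sensor diagonal = √(12.52² + 7.41²) = √211.6585 ≈ 14.5485 mm.
α = 2·arctan(14.548 / (2 × 233.8)) = 2·arctan(0.03111) ≈ 3.5641°.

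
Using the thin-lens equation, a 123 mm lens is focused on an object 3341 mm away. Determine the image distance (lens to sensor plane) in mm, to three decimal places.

127.701 mm

1/dᵢ = 1/f − 1/dₒ = 1/123 − 1/3341 = 0.0078308 mm⁻¹.
dᵢ = 1/0.0078308 ≈ 127.7014 mm.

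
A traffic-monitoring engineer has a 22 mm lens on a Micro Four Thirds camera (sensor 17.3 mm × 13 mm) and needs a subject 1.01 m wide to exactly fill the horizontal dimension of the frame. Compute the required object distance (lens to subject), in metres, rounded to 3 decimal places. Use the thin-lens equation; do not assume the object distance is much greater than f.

W: 1.01 m = 1010 mm.
Magnification m = w/W = dᵢ/dₒ; combined with 1/f = 1/dₒ + 1/dᵢ this gives dₒ = f·(1 + W/w).
dₒ = 22 mm × (1 + 1010/17.3) = 22 × 59.3815 ≈ 1306.393 mm = 1.30639 m.

1.306 m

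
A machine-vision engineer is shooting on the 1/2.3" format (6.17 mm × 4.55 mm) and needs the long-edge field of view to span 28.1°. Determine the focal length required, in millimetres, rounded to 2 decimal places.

From α = 2·arctan(w/2f) we get f = w / (2·tan(α/2)).
With w = 6.17 mm and α/2 = 14.05°, tan(α/2) ≈ 0.25026, so f ≈ 6.17 / 0.50051 ≈ 12.3274 mm.

12.33 mm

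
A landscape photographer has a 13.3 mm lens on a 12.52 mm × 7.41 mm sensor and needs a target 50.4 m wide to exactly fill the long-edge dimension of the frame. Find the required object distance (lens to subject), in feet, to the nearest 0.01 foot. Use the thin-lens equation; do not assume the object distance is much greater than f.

175.70 ft

W: 50.4 m = 50400 mm.
Magnification m = w/W = dᵢ/dₒ; combined with 1/f = 1/dₒ + 1/dᵢ this gives dₒ = f·(1 + W/w).
dₒ = 13.3 mm × (1 + 50400/12.52) = 13.3 × 4026.5591 ≈ 53553.236 mm = 53553.236/304.8 ft = 175.7 ft.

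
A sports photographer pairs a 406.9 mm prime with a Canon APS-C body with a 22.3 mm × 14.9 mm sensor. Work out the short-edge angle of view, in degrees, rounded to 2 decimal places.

Angle of view α = 2·arctan(h/2f) with h = 14.9 mm and f = 406.9 mm.
h/2f = 0.01831; arctan(0.01831) ≈ 1.0489°, so α ≈ 2.0978°.

2.10°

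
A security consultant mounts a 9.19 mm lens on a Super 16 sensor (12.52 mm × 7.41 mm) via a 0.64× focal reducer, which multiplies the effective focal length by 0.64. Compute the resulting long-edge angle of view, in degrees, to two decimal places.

93.57°

Effective focal length f = 9.19 × 0.64 = 5.8816 mm.
α = 2·arctan(12.52 / (2 × 5.8816)) = 2·arctan(1.06434) ≈ 93.5702°.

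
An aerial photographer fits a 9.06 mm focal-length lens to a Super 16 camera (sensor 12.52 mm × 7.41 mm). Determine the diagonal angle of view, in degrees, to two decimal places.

Sensor diagonal = √(12.52² + 7.41²) = √211.6585 ≈ 14.5485 mm.
Angle of view α = 2·arctan(d/2f) with d = 14.5485 mm and f = 9.06 mm.
d/2f = 0.80290; arctan(0.80290) ≈ 38.7609°, so α ≈ 77.5217°.

77.52°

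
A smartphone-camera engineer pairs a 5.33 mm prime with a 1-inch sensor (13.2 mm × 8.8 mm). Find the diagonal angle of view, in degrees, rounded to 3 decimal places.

Sensor diagonal = √(13.2² + 8.8²) = √251.6800 ≈ 15.8644 mm.
Angle of view α = 2·arctan(d/2f) with d = 15.8644 mm and f = 5.33 mm.
d/2f = 1.48822; arctan(1.48822) ≈ 56.1011°, so α ≈ 112.2022°.

112.202°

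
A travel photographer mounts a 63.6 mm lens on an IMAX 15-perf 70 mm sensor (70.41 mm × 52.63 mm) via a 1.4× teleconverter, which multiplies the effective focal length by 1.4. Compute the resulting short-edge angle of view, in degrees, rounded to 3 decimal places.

32.929°

Effective focal length f = 63.6 × 1.4 = 89.04 mm.
α = 2·arctan(52.63 / (2 × 89.04)) = 2·arctan(0.29554) ≈ 32.9292°.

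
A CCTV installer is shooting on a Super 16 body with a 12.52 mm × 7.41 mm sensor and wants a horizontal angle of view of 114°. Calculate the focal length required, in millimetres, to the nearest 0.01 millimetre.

4.07 mm

From α = 2·arctan(w/2f) we get f = w / (2·tan(α/2)).
With w = 12.52 mm and α/2 = 57°, tan(α/2) ≈ 1.53986, so f ≈ 12.52 / 3.07973 ≈ 4.0653 mm.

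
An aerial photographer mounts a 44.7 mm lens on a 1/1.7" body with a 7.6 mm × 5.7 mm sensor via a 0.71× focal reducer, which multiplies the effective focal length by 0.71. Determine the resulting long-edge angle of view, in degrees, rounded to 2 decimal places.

Effective focal length f = 44.7 × 0.71 = 31.737 mm.
α = 2·arctan(7.6 / (2 × 31.737)) = 2·arctan(0.11973) ≈ 13.6555°.

13.66°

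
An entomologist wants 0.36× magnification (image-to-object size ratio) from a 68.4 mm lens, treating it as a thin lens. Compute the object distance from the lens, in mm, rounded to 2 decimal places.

258.40 mm

With m = dᵢ/dₒ and 1/f = 1/dₒ + 1/dᵢ, substituting dᵢ = m·dₒ gives 1/f = (1 + 1/m)/dₒ, hence dₒ = f·(1 + 1/m).
dₒ = 68.4 × (1 + 1/0.36) = 68.4 × 3.77778 ≈ 258.400 mm.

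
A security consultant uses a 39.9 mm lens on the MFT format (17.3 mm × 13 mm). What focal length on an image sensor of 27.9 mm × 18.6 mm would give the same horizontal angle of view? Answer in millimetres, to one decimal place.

64.3 mm

Equal angle of view means equal width/f ratio, so f₂ = f₁ · (width₂/width₁) = 39.9 × 27.9/17.3.
f₂ = 39.9 × 1.61272 ≈ 64.347 mm.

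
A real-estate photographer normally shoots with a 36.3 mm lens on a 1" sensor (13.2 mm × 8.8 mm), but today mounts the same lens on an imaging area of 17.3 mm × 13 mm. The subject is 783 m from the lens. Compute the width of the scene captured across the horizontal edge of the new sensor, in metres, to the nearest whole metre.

373 m

The focal length stays 36.3 mm; the relevant sensor dimension is now w = 17.3 mm. Object distance dₒ = 783 m = 783000 mm.
Thin-lens field width W = w·(dₒ − f)/f = 17.3 × (783000 − 36.3)/36.3 ≈ 373147.989 mm = 373.148 m.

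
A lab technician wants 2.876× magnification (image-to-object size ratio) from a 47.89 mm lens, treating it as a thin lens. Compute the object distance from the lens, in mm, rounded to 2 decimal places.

64.54 mm

With m = dᵢ/dₒ and 1/f = 1/dₒ + 1/dᵢ, substituting dᵢ = m·dₒ gives 1/f = (1 + 1/m)/dₒ, hence dₒ = f·(1 + 1/m).
dₒ = 47.89 × (1 + 1/2.876) = 47.89 × 1.34771 ≈ 64.542 mm.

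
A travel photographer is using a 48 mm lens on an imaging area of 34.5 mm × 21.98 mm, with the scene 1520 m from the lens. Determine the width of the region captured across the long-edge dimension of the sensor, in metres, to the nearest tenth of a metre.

dₒ: 1520 m = 1.52e+06 mm.
Similar triangles through the lens centre give W/dₒ = w/dᵢ; with 1/f = 1/dₒ + 1/dᵢ this gives W = w·(dₒ − f)/f.
W = 34.5 mm × (1.52e+06 − 48) / 48 = 34.5 × 31665.6667 ≈ 1092465.500 mm = 1092.47 m.

1092.5 m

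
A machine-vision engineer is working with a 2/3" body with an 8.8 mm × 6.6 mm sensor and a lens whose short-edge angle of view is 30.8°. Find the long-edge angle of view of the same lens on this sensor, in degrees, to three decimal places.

40.333°

From the short-edge AOV: f = 6.6 / (2·tan(15.4°)) = 6.6 / 0.55089 ≈ 11.9806 mm.
Long-edge AOV = 2·arctan(8.8 / (2 × 11.9806)) = 2·arctan(0.36726) ≈ 40.3326°.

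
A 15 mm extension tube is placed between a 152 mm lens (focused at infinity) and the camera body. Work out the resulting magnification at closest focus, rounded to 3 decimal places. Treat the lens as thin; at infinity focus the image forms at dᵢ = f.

0.099×

The tube moves the image plane from f to f + e, so dᵢ = 152 + 15 = 167 mm. Focus is achieved when 1/f = 1/dₒ + 1/dᵢ, giving dₒ = 1/(1/f − 1/(f+e)).
Magnification m = dᵢ/dₒ = (f+e)·(1/f − 1/(f+e)) = e/f = 15/152 ≈ 0.0987.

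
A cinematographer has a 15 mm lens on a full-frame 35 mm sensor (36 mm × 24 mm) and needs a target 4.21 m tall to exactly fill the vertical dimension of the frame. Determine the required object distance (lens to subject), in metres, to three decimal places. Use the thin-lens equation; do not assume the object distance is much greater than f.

2.646 m

W: 4.21 m = 4210 mm.
Magnification m = h/W = dᵢ/dₒ; combined with 1/f = 1/dₒ + 1/dᵢ this gives dₒ = f·(1 + W/h).
dₒ = 15 mm × (1 + 4210/24) = 15 × 176.4167 ≈ 2646.250 mm = 2.64625 m.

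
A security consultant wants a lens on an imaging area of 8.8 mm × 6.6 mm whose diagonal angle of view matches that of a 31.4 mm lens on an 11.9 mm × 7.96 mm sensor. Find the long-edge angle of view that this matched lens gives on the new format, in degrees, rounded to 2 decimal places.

20.67°

Sensor diagonal = √(11.9² + 7.96²) = √204.9716 ≈ 14.3168 mm.
Sensor diagonal = √(8.8² + 6.6²) = √121.0000 ≈ 11.0000 mm.
Equal diagonal AOV ⇒ f₂ = f₁ · 11.0000/14.3168 = 31.4 × 0.76833 ≈ 24.1255 mm.
Long-edge AOV on the new format = 2·arctan(8.8 / (2 × 24.1255)) = 2·arctan(0.18238) ≈ 20.6720°.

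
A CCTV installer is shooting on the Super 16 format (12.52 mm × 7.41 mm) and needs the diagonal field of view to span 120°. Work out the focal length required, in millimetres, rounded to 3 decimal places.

4.200 mm

Sensor diagonal = √(12.52² + 7.41²) = √211.6585 ≈ 14.5485 mm.
From α = 2·arctan(d/2f) we get f = d / (2·tan(α/2)).
With d = 14.5485 mm and α/2 = 60°, tan(α/2) ≈ 1.73205, so f ≈ 14.5485 / 3.46410 ≈ 4.1998 mm.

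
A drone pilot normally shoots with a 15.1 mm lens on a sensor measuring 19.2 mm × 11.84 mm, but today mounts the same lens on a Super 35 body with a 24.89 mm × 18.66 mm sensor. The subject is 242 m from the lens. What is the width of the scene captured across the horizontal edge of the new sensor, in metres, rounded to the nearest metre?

The focal length stays 15.1 mm; the relevant sensor dimension is now w = 24.89 mm. Object distance dₒ = 242 m = 242000 mm.
Thin-lens field width W = w·(dₒ − f)/f = 24.89 × (242000 − 15.1)/15.1 ≈ 398874.448 mm = 398.874 m.

399 m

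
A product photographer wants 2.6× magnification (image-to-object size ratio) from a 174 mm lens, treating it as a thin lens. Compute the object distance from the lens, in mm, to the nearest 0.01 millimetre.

With m = dᵢ/dₒ and 1/f = 1/dₒ + 1/dᵢ, substituting dᵢ = m·dₒ gives 1/f = (1 + 1/m)/dₒ, hence dₒ = f·(1 + 1/m).
dₒ = 174 × (1 + 1/2.6) = 174 × 1.38462 ≈ 240.923 mm.

240.92 mm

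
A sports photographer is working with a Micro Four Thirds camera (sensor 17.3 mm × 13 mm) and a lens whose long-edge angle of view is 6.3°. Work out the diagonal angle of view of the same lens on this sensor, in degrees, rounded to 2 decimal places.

From the long-edge AOV: f = 17.3 / (2·tan(3.15°)) = 17.3 / 0.11007 ≈ 157.1775 mm.
Sensor diagonal = √(17.3² + 13²) = √468.2900 ≈ 21.6400 mm.
Diagonal AOV = 2·arctan(21.6400 / (2 × 157.1775)) = 2·arctan(0.06884) ≈ 7.8760°.

7.88°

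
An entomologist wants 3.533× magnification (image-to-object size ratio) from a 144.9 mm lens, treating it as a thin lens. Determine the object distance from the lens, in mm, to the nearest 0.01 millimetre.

With m = dᵢ/dₒ and 1/f = 1/dₒ + 1/dᵢ, substituting dᵢ = m·dₒ gives 1/f = (1 + 1/m)/dₒ, hence dₒ = f·(1 + 1/m).
dₒ = 144.9 × (1 + 1/3.533) = 144.9 × 1.28305 ≈ 185.913 mm.

185.91 mm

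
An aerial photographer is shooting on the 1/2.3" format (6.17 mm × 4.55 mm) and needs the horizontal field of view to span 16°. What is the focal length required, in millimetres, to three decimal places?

From α = 2·arctan(w/2f) we get f = w / (2·tan(α/2)).
With w = 6.17 mm and α/2 = 8°, tan(α/2) ≈ 0.14054, so f ≈ 6.17 / 0.28108 ≈ 21.9509 mm.

21.951 mm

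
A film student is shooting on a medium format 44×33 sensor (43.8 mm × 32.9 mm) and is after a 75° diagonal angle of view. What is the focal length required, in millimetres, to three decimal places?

35.695 mm

Sensor diagonal = √(43.8² + 32.9²) = √3000.8500 ≈ 54.7800 mm.
From α = 2·arctan(d/2f) we get f = d / (2·tan(α/2)).
With d = 54.7800 mm and α/2 = 37.5°, tan(α/2) ≈ 0.76733, so f ≈ 54.7800 / 1.53465 ≈ 35.6954 mm.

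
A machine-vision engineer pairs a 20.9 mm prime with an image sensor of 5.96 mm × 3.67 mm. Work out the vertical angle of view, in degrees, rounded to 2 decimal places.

10.04°

Angle of view α = 2·arctan(h/2f) with h = 3.67 mm and f = 20.9 mm.
h/2f = 0.08780; arctan(0.08780) ≈ 5.0176°, so α ≈ 10.0353°.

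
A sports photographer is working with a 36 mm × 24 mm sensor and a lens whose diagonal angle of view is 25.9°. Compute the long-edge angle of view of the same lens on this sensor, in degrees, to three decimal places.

Sensor diagonal = √(36² + 24²) = √1872.0000 ≈ 43.2666 mm.
From the diagonal AOV: f = 43.2666 / (2·tan(12.95°)) = 43.2666 / 0.45990 ≈ 94.0786 mm.
Long-edge AOV = 2·arctan(36 / (2 × 94.0786)) = 2·arctan(0.19133) ≈ 21.6629°.

21.663°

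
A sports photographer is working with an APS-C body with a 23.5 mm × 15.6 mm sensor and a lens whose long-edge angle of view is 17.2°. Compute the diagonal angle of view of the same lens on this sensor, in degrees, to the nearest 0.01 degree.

From the long-edge AOV: f = 23.5 / (2·tan(8.6°)) = 23.5 / 0.30247 ≈ 77.6933 mm.
Sensor diagonal = √(23.5² + 15.6²) = √795.6100 ≈ 28.2066 mm.
Diagonal AOV = 2·arctan(28.2066 / (2 × 77.6933)) = 2·arctan(0.18153) ≈ 20.5772°.

20.58°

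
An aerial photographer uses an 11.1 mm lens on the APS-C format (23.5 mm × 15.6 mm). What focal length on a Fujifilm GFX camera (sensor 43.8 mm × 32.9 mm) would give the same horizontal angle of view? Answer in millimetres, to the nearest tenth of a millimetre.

20.7 mm

Equal angle of view means equal width/f ratio, so f₂ = f₁ · (width₂/width₁) = 11.1 × 43.8/23.5.
f₂ = 11.1 × 1.86383 ≈ 20.689 mm.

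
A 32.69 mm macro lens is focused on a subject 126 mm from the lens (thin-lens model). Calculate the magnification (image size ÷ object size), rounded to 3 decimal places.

Thin lens: 1/f = 1/dₒ + 1/dᵢ → 1/dᵢ = 1/32.69 − 1/126 = 0.0226539 mm⁻¹, so dᵢ ≈ 44.1425 mm.
Magnification m = dᵢ/dₒ = 44.1425/126 ≈ 0.35034.

0.350×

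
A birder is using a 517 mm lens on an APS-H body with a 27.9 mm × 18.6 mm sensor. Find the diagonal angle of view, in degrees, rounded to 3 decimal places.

3.715°

Sensor diagonal = √(27.9² + 18.6²) = √1124.3700 ≈ 33.5316 mm.
Angle of view α = 2·arctan(d/2f) with d = 33.5316 mm and f = 517 mm.
d/2f = 0.03243; arctan(0.03243) ≈ 1.8574°, so α ≈ 3.7148°.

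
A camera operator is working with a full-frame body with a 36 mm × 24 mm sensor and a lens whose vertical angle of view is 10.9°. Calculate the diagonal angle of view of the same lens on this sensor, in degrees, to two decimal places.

From the vertical AOV: f = 24 / (2·tan(5.45°)) = 24 / 0.19082 ≈ 125.7751 mm.
Sensor diagonal = √(36² + 24²) = √1872.0000 ≈ 43.2666 mm.
Diagonal AOV = 2·arctan(43.2666 / (2 × 125.7751)) = 2·arctan(0.17200) ≈ 19.5187°.

19.52°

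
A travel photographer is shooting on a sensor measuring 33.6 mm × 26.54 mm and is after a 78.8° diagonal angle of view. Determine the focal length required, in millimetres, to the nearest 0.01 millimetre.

26.06 mm

Sensor diagonal = √(33.6² + 26.54²) = √1833.3316 ≈ 42.8174 mm.
From α = 2·arctan(d/2f) we get f = d / (2·tan(α/2)).
With d = 42.8174 mm and α/2 = 39.4°, tan(α/2) ≈ 0.82141, so f ≈ 42.8174 / 1.64282 ≈ 26.0634 mm.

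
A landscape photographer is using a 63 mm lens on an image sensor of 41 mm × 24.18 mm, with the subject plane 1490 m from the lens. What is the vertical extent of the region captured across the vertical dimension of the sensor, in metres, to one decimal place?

dₒ: 1490 m = 1.49e+06 mm.
Similar triangles through the lens centre give W/dₒ = h/dᵢ; with 1/f = 1/dₒ + 1/dᵢ this gives W = h·(dₒ − f)/f.
W = 24.18 mm × (1.49e+06 − 63) / 63 = 24.18 × 23649.7937 ≈ 571852.010 mm = 571.852 m.

571.9 m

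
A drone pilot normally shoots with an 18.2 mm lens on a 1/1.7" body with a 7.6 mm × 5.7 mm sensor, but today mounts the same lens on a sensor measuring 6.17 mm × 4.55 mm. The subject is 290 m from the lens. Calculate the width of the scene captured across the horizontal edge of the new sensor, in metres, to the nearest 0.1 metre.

98.3 m

The focal length stays 18.2 mm; the relevant sensor dimension is now w = 6.17 mm. Object distance dₒ = 290 m = 290000 mm.
Thin-lens field width W = w·(dₒ − f)/f = 6.17 × (290000 − 18.2)/18.2 ≈ 98307.017 mm = 98.307 m.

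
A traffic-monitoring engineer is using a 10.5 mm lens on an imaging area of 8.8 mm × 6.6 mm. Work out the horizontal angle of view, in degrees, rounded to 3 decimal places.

Angle of view α = 2·arctan(w/2f) with w = 8.8 mm and f = 10.5 mm.
w/2f = 0.41905; arctan(0.41905) ≈ 22.7360°, so α ≈ 45.4720°.

45.472°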